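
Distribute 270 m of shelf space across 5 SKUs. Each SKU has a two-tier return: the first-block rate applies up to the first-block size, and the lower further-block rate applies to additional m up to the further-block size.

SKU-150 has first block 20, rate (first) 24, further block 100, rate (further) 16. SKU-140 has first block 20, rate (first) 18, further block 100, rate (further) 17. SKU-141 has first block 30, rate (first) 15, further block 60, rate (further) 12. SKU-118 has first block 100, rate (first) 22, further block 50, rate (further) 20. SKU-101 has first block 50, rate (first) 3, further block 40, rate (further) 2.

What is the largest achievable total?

5400

Order all 10 blocks by rate: SKU-150/tier1 24 > SKU-118/tier1 22 > SKU-118/tier2 20 > SKU-140/tier1 18 > SKU-140/tier2 17 > SKU-150/tier2 16 > SKU-141/tier1 15 > SKU-141/tier2 12 > SKU-101/tier1 3 > SKU-101/tier2 2.
SKU-150 tier1 at 24: fill all 20 → 250 left.
Fill SKU-118 tier1 block (100 at 22) → 150 left.
SKU-118/tier2 (20): +50 → 100 left.
SKU-140/tier1 (18): +20 → 80 left.
80 remain; put them into SKU-140 tier2 at 17.
Total = 24×20 + 22×100 + 20×50 + 18×20 + 17×80 = 5400.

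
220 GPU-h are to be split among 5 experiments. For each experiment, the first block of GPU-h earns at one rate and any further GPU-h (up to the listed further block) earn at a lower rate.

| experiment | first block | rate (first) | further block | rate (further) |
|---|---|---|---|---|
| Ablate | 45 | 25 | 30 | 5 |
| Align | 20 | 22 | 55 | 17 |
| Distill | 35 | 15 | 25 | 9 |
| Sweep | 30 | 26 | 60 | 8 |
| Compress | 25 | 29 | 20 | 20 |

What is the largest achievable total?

4780

Order all 10 blocks by rate: Compress/tier1 29 > Sweep/tier1 26 > Ablate/tier1 25 > Align/tier1 22 > Compress/tier2 20 > Align/tier2 17 > Distill/tier1 15 > Distill/tier2 9 > Sweep/tier2 8 > Ablate/tier2 5.
Fill Compress tier1 block (25 at 29) ; 195 left.
Sweep tier1 at 26: fill all 30 ; 165 left.
Ablate/tier1 (25): +45 ; 120 left.
Fill Align tier1 block (20 at 22) ; 100 left.
Fill Compress tier2 block (20 at 20) ; 80 left.
Align tier2 at 17: fill all 55 ; 25 left.
Distill tier1 at 15: only 25 left, fill 25.
Total = 29×25 + 26×30 + 25×45 + 22×20 + 20×20 + 17×55 + 15×25 = 4780.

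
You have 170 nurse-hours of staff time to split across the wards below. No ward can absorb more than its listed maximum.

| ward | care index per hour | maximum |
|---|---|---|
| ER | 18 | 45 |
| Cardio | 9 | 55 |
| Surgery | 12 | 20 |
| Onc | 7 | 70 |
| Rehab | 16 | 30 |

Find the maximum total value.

Rank by care index per hour: ER 18 > Rehab 16 > Surgery 12 > Cardio 9 > Onc 7.
Give ER 45 to hit its cap of 45 → 125 left.
Rehab takes 30 to reach its cap of 30 → 95 left.
Give Surgery 20 to hit its cap of 20 → 75 left.
Cardio: +55 to 55 (cap) → 20 left.
Onc: +20 (room for 70) → 20. Pool exhausted.
Total = 18×45 + 9×55 + 12×20 + 7×20 + 16×30 = 2165.

2165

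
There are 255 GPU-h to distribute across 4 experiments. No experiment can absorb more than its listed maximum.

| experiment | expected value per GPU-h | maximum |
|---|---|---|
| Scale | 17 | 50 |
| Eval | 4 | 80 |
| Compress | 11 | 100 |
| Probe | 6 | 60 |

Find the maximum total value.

2490

Rank by expected value per GPU-h: Scale 17 > Compress 11 > Probe 6 > Eval 4.
Scale: +50 to 50 (cap) — 205 left.
Compress: +100 to 100 (cap) — 105 left.
Probe takes 60 to reach its cap of 60 — 45 left.
Eval: +45 (room for 80) → 45. Pool exhausted.
Total = 17×50 + 4×45 + 11×100 + 6×60 = 2490.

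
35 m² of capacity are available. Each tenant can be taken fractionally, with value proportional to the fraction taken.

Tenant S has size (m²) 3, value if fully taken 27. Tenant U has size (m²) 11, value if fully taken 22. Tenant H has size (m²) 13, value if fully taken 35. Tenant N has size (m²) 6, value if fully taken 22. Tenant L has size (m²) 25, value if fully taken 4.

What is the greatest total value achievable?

106.32

Best value per unit of size first: Tenant S 27/3≈9, Tenant N 22/6≈3.67, Tenant H 35/13≈2.69, Tenant U 22/11≈2, Tenant L 4/25≈0.16.
Take all of Tenant S (3 m², value 27) — 32 m² left.
Tenant N: take in full, 6 m² for value 22 — 26 left.
Tenant H: take in full, 13 m² for value 35 — 13 left.
All 11 m² of Tenant U fit (value 22) — 2 remain.
2 m² left: a 2/25 share of Tenant L gives 4×2/25 = 0.32.
Total value = 106.32.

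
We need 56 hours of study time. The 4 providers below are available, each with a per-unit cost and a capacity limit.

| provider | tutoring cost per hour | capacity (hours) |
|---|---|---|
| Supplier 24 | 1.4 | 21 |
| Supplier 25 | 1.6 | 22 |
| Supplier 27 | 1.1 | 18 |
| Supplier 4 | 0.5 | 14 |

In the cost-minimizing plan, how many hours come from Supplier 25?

Cheapest first:
Supplier 4 (0.5): use full 14 → 42 hours to go.
Supplier 27 (1.1): use full 18 → 24 hours to go.
Supplier 24 at 1.4: take all 21 hours → 3 still needed.
Supplier 25 (1.6): take the remaining 3 → done.

3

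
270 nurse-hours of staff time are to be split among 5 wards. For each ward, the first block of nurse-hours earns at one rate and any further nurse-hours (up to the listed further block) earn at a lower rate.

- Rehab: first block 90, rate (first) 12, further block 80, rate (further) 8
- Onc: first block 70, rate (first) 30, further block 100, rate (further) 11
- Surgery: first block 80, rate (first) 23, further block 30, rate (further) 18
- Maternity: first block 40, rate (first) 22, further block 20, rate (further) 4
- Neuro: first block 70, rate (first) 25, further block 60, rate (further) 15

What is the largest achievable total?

6750

Treat each block as its own option and order by rate: Onc/tier1 30 > Neuro/tier1 25 > Surgery/tier1 23 > Maternity/tier1 22 > Surgery/tier2 18 > Neuro/tier2 15 > Rehab/tier1 12 > Onc/tier2 11 > Rehab/tier2 8 > Maternity/tier2 4.
Fill Onc tier1 block (70 at 30) ; 200 left.
Neuro tier1 at 25: fill all 70 ; 130 left.
Fill Surgery tier1 block (80 at 23) ; 50 left.
Maternity tier1 at 22: fill all 40 ; 10 left.
Surgery tier2 at 18: only 10 left, fill 10.
Total = 30×70 + 25×70 + 23×80 + 22×40 + 18×10 = 6750.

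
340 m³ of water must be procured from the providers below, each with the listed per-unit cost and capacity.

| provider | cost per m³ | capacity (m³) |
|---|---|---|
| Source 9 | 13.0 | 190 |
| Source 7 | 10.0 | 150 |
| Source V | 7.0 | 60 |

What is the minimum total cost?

3610

Cheapest first:
Source V at 7.0: take all 60 m³ — 280 still needed.
Take 150 from Source 7 at 10.0 — need 130 more.
Source 9 at 13.0: take 130 of its 190 — requirement met.
Cost = 60×7.0 + 150×10.0 + 130×13.0 = 3610.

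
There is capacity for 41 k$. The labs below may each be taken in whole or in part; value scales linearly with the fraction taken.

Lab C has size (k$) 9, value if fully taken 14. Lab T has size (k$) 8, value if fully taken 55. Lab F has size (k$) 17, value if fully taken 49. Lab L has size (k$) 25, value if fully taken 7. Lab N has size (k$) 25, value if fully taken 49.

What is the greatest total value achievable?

135.36

Best value per unit of size first: Lab T 55/8≈6.88, Lab F 49/17≈2.88, Lab N 49/25≈1.96, Lab C 14/9≈1.56, Lab L 7/25≈0.28.
All 8 k$ of Lab T fit (value 55) ; 33 remain.
Take all of Lab F (17 k$, value 49) ; 16 k$ left.
16 k$ left: a 16/25 share of Lab N gives 49×16/25 = 31.36.
Total value = 135.36.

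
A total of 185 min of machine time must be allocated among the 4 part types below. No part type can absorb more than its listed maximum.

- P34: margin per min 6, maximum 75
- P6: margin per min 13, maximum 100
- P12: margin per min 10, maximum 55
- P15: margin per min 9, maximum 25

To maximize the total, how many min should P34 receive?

Highest margin per min first: P6 13 > P12 10 > P15 9 > P34 6.
Give P6 100 to hit its cap of 100 — 85 left.
P12 takes 55 to reach its cap of 55 — 30 left.
Give P15 25 to hit its cap of 25 — 5 left.
P34 has room for 75 but only 5 remain, so it gets 5.

5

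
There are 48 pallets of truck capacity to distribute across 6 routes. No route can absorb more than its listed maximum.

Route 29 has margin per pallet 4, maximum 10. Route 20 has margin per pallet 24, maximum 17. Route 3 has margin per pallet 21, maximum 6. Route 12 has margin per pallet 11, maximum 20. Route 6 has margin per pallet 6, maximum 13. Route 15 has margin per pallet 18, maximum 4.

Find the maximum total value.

832

Highest margin per pallet first: Route 20 24 > Route 3 21 > Route 15 18 > Route 12 11 > Route 6 6 > Route 29 4.
Give Route 20 17 to hit its cap of 17 → 31 left.
Route 3 takes 6 to reach its cap of 6 → 25 left.
Give Route 15 4 to hit its cap of 4 → 21 left.
Give Route 12 20 to hit its cap of 20 → 1 left.
Route 6: +1 (room for 13) → 1. Pool exhausted.
Total = 24×17 + 21×6 + 11×20 + 6×1 + 18×4 = 832.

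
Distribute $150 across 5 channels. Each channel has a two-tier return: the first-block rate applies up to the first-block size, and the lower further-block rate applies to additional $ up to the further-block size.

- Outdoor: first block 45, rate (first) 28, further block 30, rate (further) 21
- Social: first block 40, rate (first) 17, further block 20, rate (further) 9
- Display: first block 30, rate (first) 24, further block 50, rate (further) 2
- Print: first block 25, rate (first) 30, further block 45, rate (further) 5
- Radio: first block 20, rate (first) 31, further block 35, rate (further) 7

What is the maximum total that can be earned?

3980

Rank every tier by rate: Radio/T1 31 > Print/T1 30 > Outdoor/T1 28 > Display/T1 24 > Outdoor/T2 21 > Social/T1 17 > Social/T2 9 > Radio/T2 7 > Print/T2 5 > Display/T2 2.
Radio/T1 (31): +20 ; 130 left.
Fill Print T1 block (25 at 30) ; 105 left.
Outdoor T1 at 28: fill all 45 ; 60 left.
Display/T1 (24): +30 ; 30 left.
Fill Outdoor T2 block (30 at 21) ; 0 left.
Total = 31×20 + 30×25 + 28×45 + 24×30 + 21×30 = 3980.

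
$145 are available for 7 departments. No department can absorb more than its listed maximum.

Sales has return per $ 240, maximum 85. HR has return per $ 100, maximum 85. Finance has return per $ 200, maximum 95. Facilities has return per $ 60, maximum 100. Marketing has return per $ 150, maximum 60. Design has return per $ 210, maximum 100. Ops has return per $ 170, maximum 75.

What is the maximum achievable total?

Highest return per $ first: Sales 240 > Design 210 > Finance 200 > Ops 170 > Marketing 150 > HR 100 > Facilities 60.
Give Sales 85 to hit its cap of 85 — 60 left.
Only 60 left; Design takes them to reach 60.
Total = 240×85 + 210×60 = 33000.

33000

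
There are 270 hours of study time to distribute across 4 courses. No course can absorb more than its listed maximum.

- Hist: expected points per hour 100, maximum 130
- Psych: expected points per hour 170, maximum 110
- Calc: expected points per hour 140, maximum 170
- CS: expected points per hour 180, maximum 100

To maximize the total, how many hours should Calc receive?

Rank by expected points per hour: CS 180 > Psych 170 > Calc 140 > Hist 100.
Give CS 100 to hit its cap of 100 → 170 left.
Give Psych 110 to hit its cap of 110 → 60 left.
Only 60 left; Calc takes them to reach 60.

60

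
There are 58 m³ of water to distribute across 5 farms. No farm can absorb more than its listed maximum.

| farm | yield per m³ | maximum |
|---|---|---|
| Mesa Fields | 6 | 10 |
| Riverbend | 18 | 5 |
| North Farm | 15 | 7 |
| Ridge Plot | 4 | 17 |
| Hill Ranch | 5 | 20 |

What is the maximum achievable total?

419

Rank by yield per m³: Riverbend 18 > North Farm 15 > Mesa Fields 6 > Hill Ranch 5 > Ridge Plot 4.
Give Riverbend 5 to hit its cap of 5 — 53 left.
North Farm: +7 to 7 (cap) — 46 left.
Give Mesa Fields 10 to hit its cap of 10 — 36 left.
Hill Ranch: +20 to 20 (cap) — 16 left.
Ridge Plot: +16 (room for 17) → 16. Pool exhausted.
Total = 6×10 + 18×5 + 15×7 + 4×16 + 5×20 = 419.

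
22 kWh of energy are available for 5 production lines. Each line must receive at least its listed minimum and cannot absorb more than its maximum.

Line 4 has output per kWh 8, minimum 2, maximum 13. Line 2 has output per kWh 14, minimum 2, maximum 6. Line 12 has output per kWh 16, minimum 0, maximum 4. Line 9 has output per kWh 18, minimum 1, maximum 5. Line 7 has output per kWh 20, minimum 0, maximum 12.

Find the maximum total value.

390

Meeting every minimum uses 2+2+0+1+0 = 5 kWh, leaving 17.
Order the production lines by output per kWh: Line 7 20 > Line 9 18 > Line 12 16 > Line 2 14 > Line 4 8.
Line 7 takes 12 more to reach its cap of 12 — 5 left.
Give Line 9 4 more to hit its cap of 5 — 1 left.
Line 12: +1 (room for 4) → 1. Pool exhausted.
Total = 8×2 + 14×2 + 16×1 + 18×5 + 20×12 = 390.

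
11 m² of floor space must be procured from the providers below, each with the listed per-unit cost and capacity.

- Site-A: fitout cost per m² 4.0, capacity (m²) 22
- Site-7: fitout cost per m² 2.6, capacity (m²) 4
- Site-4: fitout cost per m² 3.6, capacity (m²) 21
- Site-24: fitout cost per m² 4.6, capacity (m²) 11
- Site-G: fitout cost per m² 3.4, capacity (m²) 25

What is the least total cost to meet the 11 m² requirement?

Fill from the cheapest provider first.
Site-7 at 2.6: take all 4 m² ; 7 still needed.
Site-G (3.4): take the remaining 7 ; done.
Site-4, Site-A, Site-24: unused.
Cost = 4×2.6 + 7×3.4 = 34.2.

34.2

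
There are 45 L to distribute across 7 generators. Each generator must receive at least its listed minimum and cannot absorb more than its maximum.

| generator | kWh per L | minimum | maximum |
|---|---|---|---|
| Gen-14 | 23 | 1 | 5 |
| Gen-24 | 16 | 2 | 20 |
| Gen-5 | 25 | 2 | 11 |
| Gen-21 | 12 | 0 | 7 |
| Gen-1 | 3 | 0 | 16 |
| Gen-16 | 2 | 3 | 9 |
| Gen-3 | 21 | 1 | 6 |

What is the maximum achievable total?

842

Meeting every minimum uses 1+2+2+0+0+3+1 = 9 L, leaving 36.
Order the generators by kWh per L: Gen-5 25 > Gen-14 23 > Gen-3 21 > Gen-24 16 > Gen-21 12 > Gen-1 3 > Gen-16 2.
Gen-5: +9 to 11 (cap) — 27 left.
Gen-14 takes 4 more to reach its cap of 5 — 23 left.
Give Gen-3 5 more to hit its cap of 6 — 18 left.
Give Gen-24 18 more to hit its cap of 20 — 0 left.
Total = 23×5 + 16×20 + 25×11 + 2×3 + 21×6 = 842.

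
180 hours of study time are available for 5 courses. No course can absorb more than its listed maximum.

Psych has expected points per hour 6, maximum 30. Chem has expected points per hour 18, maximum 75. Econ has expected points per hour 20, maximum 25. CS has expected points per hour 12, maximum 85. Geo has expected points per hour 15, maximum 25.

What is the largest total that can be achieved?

2885

Highest expected points per hour first: Econ 20 > Chem 18 > Geo 15 > CS 12 > Psych 6.
Econ: +25 to 25 (cap) → 155 left.
Chem takes 75 to reach its cap of 75 → 80 left.
Give Geo 25 to hit its cap of 25 → 55 left.
Only 55 left; CS takes them to reach 55.
Total = 18×75 + 20×25 + 12×55 + 15×25 = 2885.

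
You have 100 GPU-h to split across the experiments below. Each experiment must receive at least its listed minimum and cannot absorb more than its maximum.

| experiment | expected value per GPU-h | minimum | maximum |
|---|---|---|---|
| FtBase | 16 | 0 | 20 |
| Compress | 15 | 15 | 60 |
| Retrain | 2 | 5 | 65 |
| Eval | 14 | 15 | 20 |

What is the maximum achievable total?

1440

Meeting every minimum uses 0+15+5+15 = 35 GPU-h, leaving 65.
Rank by expected value per GPU-h: FtBase 16 > Compress 15 > Eval 14 > Retrain 2.
Give FtBase 20 more to hit its cap of 20 → 45 left.
Give Compress 45 more to hit its cap of 60 → 0 left.
Total = 16×20 + 15×60 + 2×5 + 14×15 = 1440.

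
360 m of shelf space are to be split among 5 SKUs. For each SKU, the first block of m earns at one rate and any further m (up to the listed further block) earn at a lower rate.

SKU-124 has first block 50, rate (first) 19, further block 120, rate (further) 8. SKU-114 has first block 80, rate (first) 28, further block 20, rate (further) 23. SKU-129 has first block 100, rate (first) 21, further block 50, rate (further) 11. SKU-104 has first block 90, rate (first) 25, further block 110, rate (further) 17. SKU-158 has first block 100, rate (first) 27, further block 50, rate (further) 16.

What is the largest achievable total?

Treat each block as its own option and order by rate: SKU-114/T1 28 > SKU-158/T1 27 > SKU-104/T1 25 > SKU-114/T2 23 > SKU-129/T1 21 > SKU-124/T1 19 > SKU-104/T2 17 > SKU-158/T2 16 > SKU-129/T2 11 > SKU-124/T2 8.
Fill SKU-114 T1 block (80 at 28) — 280 left.
Fill SKU-158 T1 block (100 at 27) — 180 left.
SKU-104 T1 at 25: fill all 90 — 90 left.
Fill SKU-114 T2 block (20 at 23) — 70 left.
70 remain; put them into SKU-129 T1 at 21.
Total = 28×80 + 27×100 + 25×90 + 23×20 + 21×70 = 9120.

9120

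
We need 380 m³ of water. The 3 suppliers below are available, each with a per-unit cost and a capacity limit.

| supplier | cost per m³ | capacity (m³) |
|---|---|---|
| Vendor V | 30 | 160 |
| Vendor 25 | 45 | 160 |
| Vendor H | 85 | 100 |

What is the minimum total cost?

Cheapest first:
Vendor V (30): use full 160 → 220 m³ to go.
Vendor 25 at 45: take all 160 m³ → 60 still needed.
Take 60 from Vendor H at 85 to finish.
Cost = 160×30 + 160×45 + 60×85 = 17100.

17100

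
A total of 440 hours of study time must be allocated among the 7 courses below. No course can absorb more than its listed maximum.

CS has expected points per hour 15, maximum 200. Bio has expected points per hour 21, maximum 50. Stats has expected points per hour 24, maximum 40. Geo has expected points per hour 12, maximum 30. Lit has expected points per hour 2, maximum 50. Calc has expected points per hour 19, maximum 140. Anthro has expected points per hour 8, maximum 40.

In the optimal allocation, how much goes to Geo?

10

Order the courses by expected points per hour: Stats 24 > Bio 21 > Calc 19 > CS 15 > Geo 12 > Anthro 8 > Lit 2.
Give Stats 40 to hit its cap of 40 — 400 left.
Bio: +50 to 50 (cap) — 350 left.
Give Calc 140 to hit its cap of 140 — 210 left.
Give CS 200 to hit its cap of 200 — 10 left.
Geo: +10 (room for 30) → 10. Pool exhausted.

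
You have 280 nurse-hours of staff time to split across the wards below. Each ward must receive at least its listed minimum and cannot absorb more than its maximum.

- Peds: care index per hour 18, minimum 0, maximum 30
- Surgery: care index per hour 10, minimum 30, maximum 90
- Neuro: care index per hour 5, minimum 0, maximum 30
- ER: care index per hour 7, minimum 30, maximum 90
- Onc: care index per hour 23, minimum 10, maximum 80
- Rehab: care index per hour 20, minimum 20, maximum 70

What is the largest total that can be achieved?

4690

Meeting every minimum uses 0+30+0+30+10+20 = 90 nurse-hours, leaving 190.
Order the wards by care index per hour: Onc 23 > Rehab 20 > Peds 18 > Surgery 10 > ER 7 > Neuro 5.
Onc takes 70 more to reach its cap of 80 → 120 left.
Give Rehab 50 more to hit its cap of 70 → 70 left.
Peds takes 30 more to reach its cap of 30 → 40 left.
Surgery has room for 60 more but only 40 remain, so it gets 70.
Total = 18×30 + 10×70 + 7×30 + 23×80 + 20×70 = 4690.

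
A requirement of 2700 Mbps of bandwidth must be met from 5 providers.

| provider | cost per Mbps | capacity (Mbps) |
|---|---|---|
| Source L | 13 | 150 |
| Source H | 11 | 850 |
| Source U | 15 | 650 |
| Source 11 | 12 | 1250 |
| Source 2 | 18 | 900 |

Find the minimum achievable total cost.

Fill from the cheapest provider first.
Source H at 11: take all 850 Mbps → 1850 still needed.
Source 11 at 12: take all 1250 Mbps → 600 still needed.
Source L at 13: take all 150 Mbps → 450 still needed.
Take 450 from Source U at 15 to finish.
Source 2: unused.
Cost = 850×11 + 1250×12 + 150×13 + 450×15 = 33050.

33050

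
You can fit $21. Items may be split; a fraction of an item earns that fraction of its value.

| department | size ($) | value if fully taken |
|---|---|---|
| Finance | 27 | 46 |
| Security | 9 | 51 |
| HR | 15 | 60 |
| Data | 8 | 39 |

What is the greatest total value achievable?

106

Best value per unit of size first: Security 51/9≈5.67, Data 39/8≈4.88, HR 60/15≈4, Finance 46/27≈1.7.
Take all of Security (9 $, value 51) → 12 $ left.
All 8 $ of Data fit (value 39) → 4 remain.
4 $ left: a 4/15 share of HR gives 60×4/15 = 16.
Total value = 106.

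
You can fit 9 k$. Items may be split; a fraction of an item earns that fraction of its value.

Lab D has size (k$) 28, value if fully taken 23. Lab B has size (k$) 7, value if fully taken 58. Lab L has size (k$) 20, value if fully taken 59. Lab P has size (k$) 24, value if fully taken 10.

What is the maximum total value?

63.9

Rank by value-to-size ratio: Lab B 58/7≈8.29, Lab L 59/20≈2.95, Lab D 23/28≈0.821, Lab P 10/24≈0.417.
Lab B: take in full, 7 k$ for value 58 → 2 left.
Fill the last 2 k$ with part of Lab L: 2/20 of it earns 5.9.
Total value = 63.9.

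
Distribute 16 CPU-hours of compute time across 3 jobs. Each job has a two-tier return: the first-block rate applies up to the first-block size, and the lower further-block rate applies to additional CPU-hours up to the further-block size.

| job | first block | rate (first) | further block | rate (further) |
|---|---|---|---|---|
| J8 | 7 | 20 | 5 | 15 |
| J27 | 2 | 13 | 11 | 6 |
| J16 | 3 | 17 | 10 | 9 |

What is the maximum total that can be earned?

Treat each block as its own option and order by rate: J8/T1 20 > J16/T1 17 > J8/T2 15 > J27/T1 13 > J16/T2 9 > J27/T2 6.
Fill J8 T1 block (7 at 20) → 9 left.
J16 T1 at 17: fill all 3 → 6 left.
Fill J8 T2 block (5 at 15) → 1 left.
J27 T1 at 13: only 1 left, fill 1.
Total = 20×7 + 17×3 + 15×5 + 13×1 = 279.

279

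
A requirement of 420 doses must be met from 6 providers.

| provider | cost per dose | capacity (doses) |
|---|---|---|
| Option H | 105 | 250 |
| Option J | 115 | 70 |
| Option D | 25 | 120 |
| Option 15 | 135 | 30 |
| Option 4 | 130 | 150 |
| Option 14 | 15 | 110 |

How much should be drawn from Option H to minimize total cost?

190

Fill from the cheapest provider first.
Option 14 at 15: take all 110 doses → 310 still needed.
Take 120 from Option D at 25 → need 190 more.
Option H (105): take the remaining 190 → done.
Option J, Option 4, Option 15: unused.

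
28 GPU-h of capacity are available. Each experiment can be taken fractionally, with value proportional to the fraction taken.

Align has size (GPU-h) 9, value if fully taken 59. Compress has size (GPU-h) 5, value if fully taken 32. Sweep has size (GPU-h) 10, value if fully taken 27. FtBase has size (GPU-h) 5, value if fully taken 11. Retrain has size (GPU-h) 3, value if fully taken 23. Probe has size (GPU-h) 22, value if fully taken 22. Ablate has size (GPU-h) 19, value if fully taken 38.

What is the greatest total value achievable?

143.2

Rank by value-to-size ratio: Retrain 23/3≈7.67, Align 59/9≈6.56, Compress 32/5≈6.4, Sweep 27/10≈2.7, FtBase 11/5≈2.2, Ablate 38/19≈2, Probe 22/22≈1.
Retrain: take in full, 3 GPU-h for value 23 ; 25 left.
All 9 GPU-h of Align fit (value 59) ; 16 remain.
Compress: take in full, 5 GPU-h for value 32 ; 11 left.
All 10 GPU-h of Sweep fit (value 27) ; 1 remain.
1 GPU-h left: a 1/5 share of FtBase gives 11×1/5 = 2.2.
Total value = 143.2.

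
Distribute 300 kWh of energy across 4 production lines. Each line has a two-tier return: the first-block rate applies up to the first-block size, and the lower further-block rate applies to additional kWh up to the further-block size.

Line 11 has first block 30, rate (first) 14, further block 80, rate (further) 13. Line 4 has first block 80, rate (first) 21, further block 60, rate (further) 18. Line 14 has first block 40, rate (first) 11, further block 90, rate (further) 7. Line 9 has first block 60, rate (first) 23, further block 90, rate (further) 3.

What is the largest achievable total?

Rank every tier by rate: Line 9/T1 23 > Line 4/T1 21 > Line 4/T2 18 > Line 11/T1 14 > Line 11/T2 13 > Line 14/T1 11 > Line 14/T2 7 > Line 9/T2 3.
Fill Line 9 T1 block (60 at 23) → 240 left.
Line 4/T1 (21): +80 → 160 left.
Fill Line 4 T2 block (60 at 18) → 100 left.
Line 11 T1 at 14: fill all 30 → 70 left.
Line 11 T2 at 13: only 70 left, fill 70.
Total = 23×60 + 21×80 + 18×60 + 14×30 + 13×70 = 5470.

5470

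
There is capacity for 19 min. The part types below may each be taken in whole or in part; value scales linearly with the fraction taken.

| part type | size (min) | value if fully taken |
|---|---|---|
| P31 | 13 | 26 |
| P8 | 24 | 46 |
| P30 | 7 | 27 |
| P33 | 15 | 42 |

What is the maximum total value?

Rank by value-to-size ratio: P30 27/7≈3.86, P33 42/15≈2.8, P31 26/13≈2, P8 46/24≈1.92.
Take all of P30 (7 min, value 27) ; 12 min left.
Fill the last 12 min with part of P33: 12/15 of it earns 33.6.
Total value = 60.6.

60.6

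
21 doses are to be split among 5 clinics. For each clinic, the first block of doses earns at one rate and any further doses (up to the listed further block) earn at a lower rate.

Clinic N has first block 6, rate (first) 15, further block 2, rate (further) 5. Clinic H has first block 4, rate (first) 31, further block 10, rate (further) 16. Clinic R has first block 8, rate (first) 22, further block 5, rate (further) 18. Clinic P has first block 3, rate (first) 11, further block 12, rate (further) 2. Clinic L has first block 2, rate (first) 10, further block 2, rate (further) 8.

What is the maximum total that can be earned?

454

Rank every tier by rate: Clinic H/first 31 > Clinic R/first 22 > Clinic R/second 18 > Clinic H/second 16 > Clinic N/first 15 > Clinic P/first 11 > Clinic L/first 10 > Clinic L/second 8 > Clinic N/second 5 > Clinic P/second 2.
Fill Clinic H first block (4 at 31) → 17 left.
Clinic R first at 22: fill all 8 → 9 left.
Clinic R second at 18: fill all 5 → 4 left.
Clinic H second at 16: only 4 left, fill 4.
Total = 31×4 + 22×8 + 18×5 + 16×4 = 454.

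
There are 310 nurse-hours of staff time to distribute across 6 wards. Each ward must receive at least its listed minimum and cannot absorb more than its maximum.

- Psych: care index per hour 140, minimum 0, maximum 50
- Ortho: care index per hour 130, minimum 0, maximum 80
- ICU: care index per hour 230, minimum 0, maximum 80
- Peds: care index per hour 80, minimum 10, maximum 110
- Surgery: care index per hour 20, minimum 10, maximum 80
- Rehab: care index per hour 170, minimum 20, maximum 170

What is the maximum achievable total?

Meeting every minimum uses 0+0+0+10+10+20 = 40 nurse-hours, leaving 270.
Highest care index per hour first: ICU 230 > Rehab 170 > Psych 140 > Ortho 130 > Peds 80 > Surgery 20.
ICU: +80 to 80 (cap) → 190 left.
Give Rehab 150 more to hit its cap of 170 → 40 left.
Psych has room for 50 more but only 40 remain, so it gets 40.
Total = 140×40 + 230×80 + 80×10 + 20×10 + 170×170 = 53900.

53900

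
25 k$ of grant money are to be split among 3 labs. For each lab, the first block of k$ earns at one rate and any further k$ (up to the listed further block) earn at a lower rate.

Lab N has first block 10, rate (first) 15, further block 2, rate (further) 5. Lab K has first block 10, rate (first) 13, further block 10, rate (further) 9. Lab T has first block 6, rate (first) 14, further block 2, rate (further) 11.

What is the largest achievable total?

Treat each block as its own option and order by rate: Lab N/tier1 15 > Lab T/tier1 14 > Lab K/tier1 13 > Lab T/tier2 11 > Lab K/tier2 9 > Lab N/tier2 5.
Fill Lab N tier1 block (10 at 15) ; 15 left.
Fill Lab T tier1 block (6 at 14) ; 9 left.
Lab K/tier1: +9 of 10 at 13; pool empty.
Total = 15×10 + 14×6 + 13×9 = 351.

351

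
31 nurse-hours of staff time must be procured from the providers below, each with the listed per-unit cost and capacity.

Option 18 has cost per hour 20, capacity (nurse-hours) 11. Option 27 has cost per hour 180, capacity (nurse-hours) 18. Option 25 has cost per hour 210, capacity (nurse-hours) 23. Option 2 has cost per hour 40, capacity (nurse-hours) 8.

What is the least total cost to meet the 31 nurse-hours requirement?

2700

Cheapest first:
Option 18 (20): use full 11 — 20 nurse-hours to go.
Option 2 at 40: take all 8 nurse-hours — 12 still needed.
Option 27 at 180: take 12 of its 18 — requirement met.
Option 25: unused.
Cost = 11×20 + 8×40 + 12×180 = 2700.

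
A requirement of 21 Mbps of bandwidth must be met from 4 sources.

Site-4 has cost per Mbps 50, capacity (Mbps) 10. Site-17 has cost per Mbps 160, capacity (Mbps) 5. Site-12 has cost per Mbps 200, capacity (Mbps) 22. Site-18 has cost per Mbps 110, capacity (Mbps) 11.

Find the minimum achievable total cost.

1710

Fill from the cheapest source first.
Site-4 at 50: take all 10 Mbps ; 11 still needed.
Site-18 (110): use full 11 ; 0 Mbps to go.
Site-17, Site-12: unused.
Cost = 10×50 + 11×110 = 1710.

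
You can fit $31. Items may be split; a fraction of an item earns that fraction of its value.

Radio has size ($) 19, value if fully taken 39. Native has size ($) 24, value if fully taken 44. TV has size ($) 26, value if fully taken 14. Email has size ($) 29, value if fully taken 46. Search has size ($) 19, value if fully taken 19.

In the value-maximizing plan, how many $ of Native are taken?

Rank by value-to-size ratio: Radio 39/19≈2.05, Native 44/24≈1.83, Email 46/29≈1.59, Search 19/19≈1, TV 14/26≈0.538.
All 19 $ of Radio fit (value 39) ; 12 remain.
Fill the last 12 $ with part of Native: 12/24 of it earns 22.

12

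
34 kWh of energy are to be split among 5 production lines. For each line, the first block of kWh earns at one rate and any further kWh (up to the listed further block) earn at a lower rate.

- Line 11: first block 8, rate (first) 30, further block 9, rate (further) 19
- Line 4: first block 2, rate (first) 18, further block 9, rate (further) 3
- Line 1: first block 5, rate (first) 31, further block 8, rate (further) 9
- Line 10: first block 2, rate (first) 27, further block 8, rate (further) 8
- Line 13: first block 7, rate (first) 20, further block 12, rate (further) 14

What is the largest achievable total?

810

Treat each block as its own option and order by rate: Line 1/T1 31 > Line 11/T1 30 > Line 10/T1 27 > Line 13/T1 20 > Line 11/T2 19 > Line 4/T1 18 > Line 13/T2 14 > Line 1/T2 9 > Line 10/T2 8 > Line 4/T2 3.
Line 1/T1 (31): +5 — 29 left.
Fill Line 11 T1 block (8 at 30) — 21 left.
Fill Line 10 T1 block (2 at 27) — 19 left.
Fill Line 13 T1 block (7 at 20) — 12 left.
Fill Line 11 T2 block (9 at 19) — 3 left.
Line 4/T1 (18): +2 — 1 left.
Line 13/T2: +1 of 12 at 14; pool empty.
Total = 31×5 + 30×8 + 27×2 + 20×7 + 19×9 + 18×2 + 14×1 = 810.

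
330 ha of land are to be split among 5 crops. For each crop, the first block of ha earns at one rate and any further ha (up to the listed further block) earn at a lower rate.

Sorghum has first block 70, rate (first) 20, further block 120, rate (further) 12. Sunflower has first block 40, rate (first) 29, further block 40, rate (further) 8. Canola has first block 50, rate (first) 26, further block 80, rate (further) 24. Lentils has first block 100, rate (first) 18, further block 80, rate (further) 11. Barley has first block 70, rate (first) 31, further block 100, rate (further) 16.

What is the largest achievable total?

8310

Rank every tier by rate: Barley/T1 31 > Sunflower/T1 29 > Canola/T1 26 > Canola/T2 24 > Sorghum/T1 20 > Lentils/T1 18 > Barley/T2 16 > Sorghum/T2 12 > Lentils/T2 11 > Sunflower/T2 8.
Barley/T1 (31): +70 ; 260 left.
Sunflower T1 at 29: fill all 40 ; 220 left.
Fill Canola T1 block (50 at 26) ; 170 left.
Canola T2 at 24: fill all 80 ; 90 left.
Fill Sorghum T1 block (70 at 20) ; 20 left.
Lentils T1 at 18: only 20 left, fill 20.
Total = 31×70 + 29×40 + 26×50 + 24×80 + 20×70 + 18×20 = 8310.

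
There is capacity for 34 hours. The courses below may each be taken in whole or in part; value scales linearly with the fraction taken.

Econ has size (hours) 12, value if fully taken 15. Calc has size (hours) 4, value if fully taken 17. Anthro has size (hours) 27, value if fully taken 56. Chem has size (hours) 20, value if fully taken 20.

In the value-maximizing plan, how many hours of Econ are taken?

Best value per unit of size first: Calc 17/4≈4.25, Anthro 56/27≈2.07, Econ 15/12≈1.25, Chem 20/20≈1.
All 4 hours of Calc fit (value 17) ; 30 remain.
All 27 hours of Anthro fit (value 56) ; 3 remain.
3 hours left: a 3/12 share of Econ gives 15×3/12 = 3.75.

3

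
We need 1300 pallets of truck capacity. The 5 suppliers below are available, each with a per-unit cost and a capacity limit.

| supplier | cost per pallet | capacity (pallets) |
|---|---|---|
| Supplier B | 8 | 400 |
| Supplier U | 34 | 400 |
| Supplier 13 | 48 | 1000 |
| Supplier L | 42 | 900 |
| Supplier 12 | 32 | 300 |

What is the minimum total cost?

Fill from the cheapest supplier first.
Take 400 from Supplier B at 8 → need 900 more.
Supplier 12 at 32: take all 300 pallets → 600 still needed.
Supplier U (34): use full 400 → 200 pallets to go.
Take 200 from Supplier L at 42 to finish.
Supplier 13: unused.
Cost = 400×8 + 300×32 + 400×34 + 200×42 = 34800.

34800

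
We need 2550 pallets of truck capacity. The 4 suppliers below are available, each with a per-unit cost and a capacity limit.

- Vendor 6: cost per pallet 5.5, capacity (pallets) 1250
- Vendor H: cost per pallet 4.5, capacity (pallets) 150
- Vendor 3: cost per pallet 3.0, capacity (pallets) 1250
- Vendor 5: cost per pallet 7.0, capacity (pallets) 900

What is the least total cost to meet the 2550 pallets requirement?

Fill from the cheapest supplier first.
Take 1250 from Vendor 3 at 3.0 ; need 1300 more.
Vendor H at 4.5: take all 150 pallets ; 1150 still needed.
Vendor 6 (5.5): take the remaining 1150 ; done.
Vendor 5: unused.
Cost = 1250×3.0 + 150×4.5 + 1150×5.5 = 10750.

10750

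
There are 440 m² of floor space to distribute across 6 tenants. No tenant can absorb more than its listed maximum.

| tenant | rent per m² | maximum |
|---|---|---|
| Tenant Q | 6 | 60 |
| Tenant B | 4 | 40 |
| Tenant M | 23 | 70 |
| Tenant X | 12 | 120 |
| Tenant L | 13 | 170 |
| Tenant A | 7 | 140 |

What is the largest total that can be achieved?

5820

Rank by rent per m²: Tenant M 23 > Tenant L 13 > Tenant X 12 > Tenant A 7 > Tenant Q 6 > Tenant B 4.
Tenant M takes 70 to reach its cap of 70 → 370 left.
Tenant L takes 170 to reach its cap of 170 → 200 left.
Tenant X takes 120 to reach its cap of 120 → 80 left.
Tenant A has room for 140 but only 80 remain, so it gets 80.
Total = 23×70 + 12×120 + 13×170 + 7×80 = 5820.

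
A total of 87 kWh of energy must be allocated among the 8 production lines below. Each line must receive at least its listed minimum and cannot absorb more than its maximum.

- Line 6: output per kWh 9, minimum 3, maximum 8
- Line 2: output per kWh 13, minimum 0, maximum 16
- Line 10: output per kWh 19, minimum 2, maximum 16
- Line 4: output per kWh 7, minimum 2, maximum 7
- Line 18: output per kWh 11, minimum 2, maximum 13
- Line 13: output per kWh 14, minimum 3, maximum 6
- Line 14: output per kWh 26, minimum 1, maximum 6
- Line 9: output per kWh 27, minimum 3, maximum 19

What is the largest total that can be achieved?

1501

Meeting every minimum uses 3+0+2+2+2+3+1+3 = 16 kWh, leaving 71.
Highest output per kWh first: Line 9 27 > Line 14 26 > Line 10 19 > Line 13 14 > Line 2 13 > Line 18 11 > Line 6 9 > Line 4 7.
Give Line 9 16 more to hit its cap of 19 ; 55 left.
Give Line 14 5 more to hit its cap of 6 ; 50 left.
Give Line 10 14 more to hit its cap of 16 ; 36 left.
Give Line 13 3 more to hit its cap of 6 ; 33 left.
Line 2 takes 16 more to reach its cap of 16 ; 17 left.
Line 18: +11 to 13 (cap) ; 6 left.
Line 6 takes 5 more to reach its cap of 8 ; 1 left.
Line 4: +1 (room for 5) → 3. Pool exhausted.
Total = 9×8 + 13×16 + 19×16 + 7×3 + 11×13 + 14×6 + 26×6 + 27×19 = 1501.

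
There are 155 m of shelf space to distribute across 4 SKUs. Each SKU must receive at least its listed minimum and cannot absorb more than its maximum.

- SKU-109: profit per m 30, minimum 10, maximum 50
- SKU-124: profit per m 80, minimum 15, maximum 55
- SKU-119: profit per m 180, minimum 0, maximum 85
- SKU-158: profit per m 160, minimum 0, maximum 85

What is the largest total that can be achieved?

Meeting every minimum uses 10+15+0+0 = 25 m, leaving 130.
Highest profit per m first: SKU-119 180 > SKU-158 160 > SKU-124 80 > SKU-109 30.
SKU-119: +85 to 85 (cap) — 45 left.
SKU-158 has room for 85 more but only 45 remain, so it gets 45.
Total = 30×10 + 80×15 + 180×85 + 160×45 = 24000.

24000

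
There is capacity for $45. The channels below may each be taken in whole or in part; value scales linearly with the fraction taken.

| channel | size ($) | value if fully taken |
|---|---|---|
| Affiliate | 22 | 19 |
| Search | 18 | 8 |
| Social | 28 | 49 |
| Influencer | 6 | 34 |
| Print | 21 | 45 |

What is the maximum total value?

Sort by value density: Influencer 34/6≈5.67, Print 45/21≈2.14, Social 49/28≈1.75, Affiliate 19/22≈0.864, Search 8/18≈0.444.
Take all of Influencer (6 $, value 34) → 39 $ left.
Print: take in full, 21 $ for value 45 → 18 left.
18 $ left: a 18/28 share of Social gives 49×18/28 = 31.5.
Total value = 110.5.

110.5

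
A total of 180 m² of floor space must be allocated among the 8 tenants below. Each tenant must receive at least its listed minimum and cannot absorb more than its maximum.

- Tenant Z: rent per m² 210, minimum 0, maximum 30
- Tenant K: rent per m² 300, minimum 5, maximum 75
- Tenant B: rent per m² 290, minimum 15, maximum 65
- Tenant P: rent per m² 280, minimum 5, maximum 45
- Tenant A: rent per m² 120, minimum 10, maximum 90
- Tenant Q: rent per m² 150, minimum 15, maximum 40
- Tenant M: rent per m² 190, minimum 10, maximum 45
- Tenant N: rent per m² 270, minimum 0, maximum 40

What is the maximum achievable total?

Meeting every minimum uses 0+5+15+5+10+15+10+0 = 60 m², leaving 120.
Rank by rent per m²: Tenant K 300 > Tenant B 290 > Tenant P 280 > Tenant N 270 > Tenant Z 210 > Tenant M 190 > Tenant Q 150 > Tenant A 120.
Tenant K takes 70 more to reach its cap of 75 → 50 left.
Tenant B: +50 to 65 (cap) → 0 left.
Total = 300×75 + 290×65 + 280×5 + 120×10 + 150×15 + 190×10 = 48100.

48100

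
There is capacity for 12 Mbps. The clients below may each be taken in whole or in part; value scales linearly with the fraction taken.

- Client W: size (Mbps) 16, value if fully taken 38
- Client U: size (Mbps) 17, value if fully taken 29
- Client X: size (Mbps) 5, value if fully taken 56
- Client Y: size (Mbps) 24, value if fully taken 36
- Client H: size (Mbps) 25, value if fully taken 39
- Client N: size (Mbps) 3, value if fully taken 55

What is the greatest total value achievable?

Best value per unit of size first: Client N 55/3≈18.3, Client X 56/5≈11.2, Client W 38/16≈2.38, Client U 29/17≈1.71, Client H 39/25≈1.56, Client Y 36/24≈1.5.
Take all of Client N (3 Mbps, value 55) ; 9 Mbps left.
All 5 Mbps of Client X fit (value 56) ; 4 remain.
4 Mbps left: a 4/16 share of Client W gives 38×4/16 = 9.5.
Total value = 120.5.

120.5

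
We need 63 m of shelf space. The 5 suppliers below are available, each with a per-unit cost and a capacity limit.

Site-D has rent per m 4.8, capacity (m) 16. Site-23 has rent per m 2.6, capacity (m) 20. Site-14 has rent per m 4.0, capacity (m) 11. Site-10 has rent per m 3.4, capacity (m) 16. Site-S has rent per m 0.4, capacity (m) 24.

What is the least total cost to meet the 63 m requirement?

Use suppliers in increasing cost order.
Site-S at 0.4: take all 24 m — 39 still needed.
Site-23 (2.6): use full 20 — 19 m to go.
Site-10 at 3.4: take all 16 m — 3 still needed.
Site-14 at 4.0: take 3 of its 11 — requirement met.
Site-D: unused.
Cost = 24×0.4 + 20×2.6 + 16×3.4 + 3×4.0 = 128.

128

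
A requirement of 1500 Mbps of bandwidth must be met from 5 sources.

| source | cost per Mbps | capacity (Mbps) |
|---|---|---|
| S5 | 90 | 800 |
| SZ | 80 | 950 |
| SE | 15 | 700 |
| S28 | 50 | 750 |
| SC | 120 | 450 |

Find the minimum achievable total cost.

Use sources in increasing cost order.
SE at 15: take all 700 Mbps ; 800 still needed.
S28 (50): use full 750 ; 50 Mbps to go.
Take 50 from SZ at 80 to finish.
S5, SC: unused.
Cost = 700×15 + 750×50 + 50×80 = 52000.

52000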